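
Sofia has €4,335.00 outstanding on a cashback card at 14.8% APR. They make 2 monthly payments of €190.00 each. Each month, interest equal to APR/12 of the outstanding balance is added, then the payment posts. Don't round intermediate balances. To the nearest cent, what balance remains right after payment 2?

€4,060.25

Monthly rate r = 14.8%/12 = 1.23333% = 0.0123333.
Each month: B ← B·(1+r) − €190.00.
Month 1: interest €53.47; balance after payment €4,198.47.
Month 2: interest €51.78; balance after payment €4,060.25.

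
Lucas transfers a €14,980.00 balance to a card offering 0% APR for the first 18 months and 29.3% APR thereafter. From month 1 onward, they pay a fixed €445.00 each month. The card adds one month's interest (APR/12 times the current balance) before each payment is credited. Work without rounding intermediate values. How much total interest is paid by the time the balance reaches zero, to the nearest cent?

€1,921.00

Promo months 1–18 at r₀ = 0%/12 = 0; months 19+ at r₁ = 29.3%/12 = 0.0244167.
After month 18 (no interest yet): B = €14,980.00 − 18·€445.00 = €6,970.00.
Then at r₁ with €445.00/mo: n₂ = −ln(1 − r₁·B/P)/ln(1+r₁) ≈ 19.98 → 20 more payments.
Total paid = 37·€445.00 + €436.00 = €16,901.00; interest = €16,901.00 − €14,980.00 = €1,921.00.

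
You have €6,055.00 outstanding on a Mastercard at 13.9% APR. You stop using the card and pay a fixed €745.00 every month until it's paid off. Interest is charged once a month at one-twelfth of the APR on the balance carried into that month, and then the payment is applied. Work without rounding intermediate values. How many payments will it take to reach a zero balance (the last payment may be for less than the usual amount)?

Monthly rate r = 13.9%/12 = 1.15833% = 0.0115833.
Recurrence: B ← B·(1+r) − €745.00.
Month 1: interest €70.14; balance after payment €5,380.14.
Month 2: interest €62.32; balance after payment €4,697.46.
Closed form: n = −ln(1 − rB₀/P)/ln(1+r) = −ln(0.90586)/ln(1.01158) ≈ 8.585, so the balance reaches zero during payment 9.

9 months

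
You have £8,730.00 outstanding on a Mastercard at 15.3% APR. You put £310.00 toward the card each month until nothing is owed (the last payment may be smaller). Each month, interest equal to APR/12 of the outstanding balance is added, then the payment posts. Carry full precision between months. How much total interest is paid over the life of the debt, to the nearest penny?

Monthly rate r = 15.3%/12 = 1.275% = 0.01275.
Payoff takes n = ⌈−ln(1 − rB₀/P)/ln(1+r)⌉ = ⌈35.109⌉ = 36 payments; the last is £34.07.
Total paid = 35·£310.00 + £34.07 = £10,884.07.
Total interest = total paid − principal = £10,884.07 − £8,730.00 = £2,154.07.

£2,154.07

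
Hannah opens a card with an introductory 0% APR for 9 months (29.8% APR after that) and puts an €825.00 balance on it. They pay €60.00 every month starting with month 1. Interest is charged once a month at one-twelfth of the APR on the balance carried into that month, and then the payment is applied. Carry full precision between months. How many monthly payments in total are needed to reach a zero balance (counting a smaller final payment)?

15 payments

Promo months 1–9 at r₀ = 0%/12 = 0; months 10+ at r₁ = 29.8%/12 = 0.0248333.
After month 9 (no interest yet): B = €825.00 − 9·€60.00 = €285.00.
Then at r₁ with €60.00/mo: n₂ = −ln(1 − r₁·B/P)/ln(1+r₁) ≈ 5.12 → 6 more payments.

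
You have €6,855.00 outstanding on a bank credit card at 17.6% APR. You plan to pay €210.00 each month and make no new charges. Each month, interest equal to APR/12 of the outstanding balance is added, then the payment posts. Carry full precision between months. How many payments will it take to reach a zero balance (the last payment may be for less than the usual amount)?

Monthly rate r = 17.6%/12 = 1.46667% = 0.0146667.
Recurrence: B ← B·(1+r) − €210.00.
Month 1: interest €100.54; balance after payment €6,745.54.
Month 2: interest €98.93; balance after payment €6,634.47.
Closed form: n = −ln(1 − rB₀/P)/ln(1+r) = −ln(0.52124)/ln(1.01467) ≈ 44.749, so the balance reaches zero during payment 45.

45 payments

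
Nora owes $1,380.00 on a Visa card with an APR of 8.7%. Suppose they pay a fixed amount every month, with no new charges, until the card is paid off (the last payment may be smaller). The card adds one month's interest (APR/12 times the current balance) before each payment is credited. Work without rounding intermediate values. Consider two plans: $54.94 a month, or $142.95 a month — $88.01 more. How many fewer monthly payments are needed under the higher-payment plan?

Monthly rate r = 8.7%/12 = 0.725% = 0.00725.
At $54.94/mo: n = ⌈−ln(1 − rB₀/P)/ln(1+r)⌉ = 28 payments (last $45.51); total interest = total paid − $1,380.00 = $148.89.
At $142.95/mo: 11 payments (last $6.37); total interest $55.87.
Payments saved = 28 − 11 = 17.

17 fewer payments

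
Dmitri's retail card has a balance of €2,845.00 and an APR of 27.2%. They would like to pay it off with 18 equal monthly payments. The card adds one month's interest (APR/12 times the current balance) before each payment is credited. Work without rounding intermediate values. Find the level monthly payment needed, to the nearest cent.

Monthly rate r = 27.2%/12 = 2.26667% = 0.0226667.
Level-payment amortization: P = B₀·r / (1 − (1+r)^(−n)) = 2845.00·0.0226667 / (1 − 1.02267^(−18)).
Denominator 1 − (1+r)^(−18) = 0.331985038.
P = 64.4867 / 0.331985038 ≈ 194.25.

€194.25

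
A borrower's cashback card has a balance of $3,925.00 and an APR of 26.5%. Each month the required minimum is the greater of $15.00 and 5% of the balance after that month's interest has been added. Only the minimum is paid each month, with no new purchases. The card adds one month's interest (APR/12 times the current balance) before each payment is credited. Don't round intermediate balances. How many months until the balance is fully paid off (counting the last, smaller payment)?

114 months

Monthly rate r = 26.5%/12 = 2.20833% = 0.0220833.
While 5% of the post-interest balance exceeds $15.00, each month B ← (B·(1+r))·(1 − 0.05), i.e. B shrinks by the factor (1+r)·0.95 = 0.97098.
This holds for months 1–89. Entering month 90 the balance is $285.44; 5% of the post-interest balance is now below $15.00, so the flat $15.00 minimum applies from here.
From month 90 a fixed $15.00 at rate r clears $285.44 in 25 more payments. Total: 89 + 25 = 114 months.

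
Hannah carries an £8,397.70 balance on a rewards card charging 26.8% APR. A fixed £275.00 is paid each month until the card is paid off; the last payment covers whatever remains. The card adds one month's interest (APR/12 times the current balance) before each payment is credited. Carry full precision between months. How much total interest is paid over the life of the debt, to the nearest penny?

£5,866.95

Monthly rate r = 26.8%/12 = 2.23333% = 0.0223333.
Payoff takes n = ⌈−ln(1 − rB₀/P)/ln(1+r)⌉ = ⌈51.870⌉ = 52 payments; the last is £239.65.
Total paid = 51·£275.00 + £239.65 = £14,264.65.
Total interest = total paid − principal = £14,264.65 − £8,397.70 = £5,866.95.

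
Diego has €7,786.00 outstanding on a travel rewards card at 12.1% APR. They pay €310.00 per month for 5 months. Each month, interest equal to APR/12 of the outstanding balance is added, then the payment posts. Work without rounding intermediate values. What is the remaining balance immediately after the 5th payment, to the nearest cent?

Monthly rate r = 12.1%/12 = 1.00833% = 0.0100833.
Each month: B ← B·(1+r) − €310.00.
Month 1: interest €78.51; balance after payment €7,554.51.
Month 2: interest €76.17; balance after payment €7,320.68.
Month 3: interest €73.82; balance after payment €7,084.50.
Month 4: interest €71.44; balance after payment €6,845.94.
Month 5: interest €69.03; balance after payment €6,604.97.

€6,604.97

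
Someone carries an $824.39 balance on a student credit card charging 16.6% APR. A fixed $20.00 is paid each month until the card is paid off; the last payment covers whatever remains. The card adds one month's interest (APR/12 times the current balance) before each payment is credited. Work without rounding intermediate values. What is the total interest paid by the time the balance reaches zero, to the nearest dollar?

Monthly rate r = 16.6%/12 = 1.38333% = 0.0138333.
Payoff takes n = ⌈−ln(1 − rB₀/P)/ln(1+r)⌉ = ⌈61.465⌉ = 62 payments; the last is $9.34.
Total paid = 61·$20.00 + $9.34 = $1,229.34.
Total interest = total paid − principal = $1,229.34 − $824.39 = $404.95.

$405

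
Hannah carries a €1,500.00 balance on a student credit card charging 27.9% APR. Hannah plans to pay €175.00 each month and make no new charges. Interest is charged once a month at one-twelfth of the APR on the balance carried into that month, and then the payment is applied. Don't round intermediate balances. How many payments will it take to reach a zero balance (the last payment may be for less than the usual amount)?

Monthly rate r = 27.9%/12 = 2.325% = 0.02325.
Recurrence: B ← B·(1+r) − €175.00.
Month 1: interest €34.88; balance after payment €1,359.88.
Month 2: interest €31.62; balance after payment €1,216.49.
Closed form: n = −ln(1 − rB₀/P)/ln(1+r) = −ln(0.80071)/ln(1.02325) ≈ 9.670, so the balance reaches zero during payment 10.

10 months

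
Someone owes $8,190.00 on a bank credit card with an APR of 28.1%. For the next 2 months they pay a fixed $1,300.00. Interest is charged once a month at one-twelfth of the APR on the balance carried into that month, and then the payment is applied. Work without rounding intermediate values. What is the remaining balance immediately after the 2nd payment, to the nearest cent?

Monthly rate r = 28.1%/12 = 2.34167% = 0.0234167.
Each month: B ← B·(1+r) − $1,300.00.
Month 1: interest $191.78; balance after payment $7,081.78.
Month 2: interest $165.83; balance after payment $5,947.61.

$5,947.61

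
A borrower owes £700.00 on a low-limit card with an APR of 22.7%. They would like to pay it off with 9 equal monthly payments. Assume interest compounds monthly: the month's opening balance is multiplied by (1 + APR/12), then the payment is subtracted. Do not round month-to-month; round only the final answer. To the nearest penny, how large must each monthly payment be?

£85.32

Monthly rate r = 22.7%/12 = 1.89167% = 0.0189167.
Level-payment amortization: P = B₀·r / (1 − (1+r)^(−n)) = 700.00·0.0189167 / (1 − 1.01892^(−9)).
Denominator 1 − (1+r)^(−9) = 0.155203697.
P = 13.2417 / 0.155203697 ≈ 85.32.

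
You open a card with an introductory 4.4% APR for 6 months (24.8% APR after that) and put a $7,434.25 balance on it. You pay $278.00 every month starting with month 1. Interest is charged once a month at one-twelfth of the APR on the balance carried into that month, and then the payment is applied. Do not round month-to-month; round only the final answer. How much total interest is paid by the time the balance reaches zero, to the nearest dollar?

Promo months 1–6 at r₀ = 4.4%/12 = 0.00366667; months 7+ at r₁ = 24.8%/12 = 0.0206667.
After month 6: iterate B ← B·(1+r₀) − $278.00 for 6 months → $5,915.95.
Then at r₁ with $278.00/mo: n₂ = −ln(1 − r₁·B/P)/ln(1+r₁) ≈ 28.33 → 29 more payments.
Total paid = 34·$278.00 + $91.45 = $9,543.45; interest = $9,543.45 − $7,434.25 = $2,109.20.

$2,109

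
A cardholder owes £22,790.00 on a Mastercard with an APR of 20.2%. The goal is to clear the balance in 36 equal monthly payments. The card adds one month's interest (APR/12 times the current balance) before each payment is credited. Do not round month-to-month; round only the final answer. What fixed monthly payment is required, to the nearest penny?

£849.28

Monthly rate r = 20.2%/12 = 1.68333% = 0.0168333.
Level-payment amortization: P = B₀·r / (1 − (1+r)^(−n)) = 22790.00·0.0168333 / (1 − 1.01683^(−36)).
Denominator 1 − (1+r)^(−36) = 0.451712791.
P = 383.632 / 0.451712791 ≈ 849.28.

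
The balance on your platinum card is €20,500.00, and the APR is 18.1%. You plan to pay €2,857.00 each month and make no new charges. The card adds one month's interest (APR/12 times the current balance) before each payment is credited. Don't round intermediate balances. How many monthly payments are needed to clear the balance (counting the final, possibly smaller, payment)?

Monthly rate r = 18.1%/12 = 1.50833% = 0.0150833.
Recurrence: B ← B·(1+r) − €2,857.00.
Month 1: interest €309.21; balance after payment €17,952.21.
Month 2: interest €270.78; balance after payment €15,365.99.
Closed form: n = −ln(1 − rB₀/P)/ln(1+r) = −ln(0.89177)/ln(1.01508) ≈ 7.651, so the balance reaches zero during payment 8.

8 payments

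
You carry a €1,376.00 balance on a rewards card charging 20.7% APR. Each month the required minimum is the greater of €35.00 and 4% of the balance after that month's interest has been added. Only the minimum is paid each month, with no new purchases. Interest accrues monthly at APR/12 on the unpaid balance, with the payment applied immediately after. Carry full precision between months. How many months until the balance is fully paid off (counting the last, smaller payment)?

53 months

Monthly rate r = 20.7%/12 = 1.725% = 0.01725.
While 4% of the post-interest balance exceeds €35.00, each month B ← (B·(1+r))·(1 − 0.04), i.e. B shrinks by the factor (1+r)·0.96 = 0.97656.
This holds for months 1–20. Entering month 21 the balance is €856.24; 4% of the post-interest balance is now below €35.00, so the flat €35.00 minimum applies from here.
From month 21 a fixed €35.00 at rate r clears €856.24 in 33 more payments. Total: 20 + 33 = 53 months.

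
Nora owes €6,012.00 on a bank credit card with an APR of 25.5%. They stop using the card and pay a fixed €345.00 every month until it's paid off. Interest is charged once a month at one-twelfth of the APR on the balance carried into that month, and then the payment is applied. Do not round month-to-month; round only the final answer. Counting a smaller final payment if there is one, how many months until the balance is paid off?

Monthly rate r = 25.5%/12 = 2.125% = 0.02125.
Recurrence: B ← B·(1+r) − €345.00.
Month 1: interest €127.76; balance after payment €5,794.76.
Month 2: interest €123.14; balance after payment €5,572.89.
Closed form: n = −ln(1 − rB₀/P)/ln(1+r) = −ln(0.6297)/ln(1.02125) ≈ 21.996, so the balance reaches zero during payment 22.

22 payments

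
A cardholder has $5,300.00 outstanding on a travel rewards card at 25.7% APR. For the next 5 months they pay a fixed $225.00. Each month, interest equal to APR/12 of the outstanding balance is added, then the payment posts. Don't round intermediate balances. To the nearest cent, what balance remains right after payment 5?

$4,718.15

Monthly rate r = 25.7%/12 = 2.14167% = 0.0214167.
Each month: B ← B·(1+r) − $225.00.
Month 1: interest $113.51; balance after payment $5,188.51.
Month 2: interest $111.12; balance after payment $5,074.63.
Month 3: interest $108.68; balance after payment $4,958.31.
Month 4: interest $106.19; balance after payment $4,839.50.
Month 5: interest $103.65; balance after payment $4,718.15.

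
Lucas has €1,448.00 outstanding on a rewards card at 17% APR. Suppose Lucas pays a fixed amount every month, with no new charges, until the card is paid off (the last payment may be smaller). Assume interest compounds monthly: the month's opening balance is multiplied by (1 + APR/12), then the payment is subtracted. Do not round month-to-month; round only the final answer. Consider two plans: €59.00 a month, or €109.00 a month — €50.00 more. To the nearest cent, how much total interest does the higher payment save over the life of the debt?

Monthly rate r = 17%/12 = 1.41667% = 0.0141667.
At €59.00/mo: n = ⌈−ln(1 − rB₀/P)/ln(1+r)⌉ = 31 payments (last €21.94); total interest = total paid − €1,448.00 = €343.94.
At €109.00/mo: 15 payments (last €89.64); total interest €167.64.
Interest saved = €343.94 − €167.64 = €176.30.

€176.30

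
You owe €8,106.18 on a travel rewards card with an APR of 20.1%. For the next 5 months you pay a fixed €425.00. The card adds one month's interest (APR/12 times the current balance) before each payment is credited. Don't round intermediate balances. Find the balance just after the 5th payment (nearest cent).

€6,610.81

Monthly rate r = 20.1%/12 = 1.675% = 0.01675.
Each month: B ← B·(1+r) − €425.00.
Month 1: interest €135.78; balance after payment €7,816.96.
Month 2: interest €130.93; balance after payment €7,522.89.
Month 3: interest €126.01; balance after payment €7,223.90.
Month 4: interest €121.00; balance after payment €6,919.90.
Month 5: interest €115.91; balance after payment €6,610.81.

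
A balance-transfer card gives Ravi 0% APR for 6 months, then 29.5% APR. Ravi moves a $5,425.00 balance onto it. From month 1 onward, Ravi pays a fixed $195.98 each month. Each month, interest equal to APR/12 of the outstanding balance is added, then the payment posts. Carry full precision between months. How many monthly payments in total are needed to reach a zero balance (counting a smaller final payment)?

38 payments

Promo months 1–6 at r₀ = 0%/12 = 0; months 7+ at r₁ = 29.5%/12 = 0.0245833.
After month 6 (no interest yet): B = $5,425.00 − 6·$195.98 = $4,249.12.
Then at r₁ with $195.98/mo: n₂ = −ln(1 − r₁·B/P)/ln(1+r₁) ≈ 31.35 → 32 more payments.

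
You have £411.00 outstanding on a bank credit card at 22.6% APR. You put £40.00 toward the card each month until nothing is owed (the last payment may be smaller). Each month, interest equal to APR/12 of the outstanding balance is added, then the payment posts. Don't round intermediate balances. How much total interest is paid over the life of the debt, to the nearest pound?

Monthly rate r = 22.6%/12 = 1.88333% = 0.0188333.
Payoff takes n = ⌈−ln(1 − rB₀/P)/ln(1+r)⌉ = ⌈11.527⌉ = 12 payments; the last is £21.16.
Total paid = 11·£40.00 + £21.16 = £461.16.
Total interest = total paid − principal = £461.16 − £411.00 = £50.16.

£50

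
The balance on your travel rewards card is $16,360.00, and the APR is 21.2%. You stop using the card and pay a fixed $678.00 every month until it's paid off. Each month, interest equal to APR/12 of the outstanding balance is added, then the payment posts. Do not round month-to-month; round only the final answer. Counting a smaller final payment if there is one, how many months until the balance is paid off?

Monthly rate r = 21.2%/12 = 1.76667% = 0.0176667.
Recurrence: B ← B·(1+r) − $678.00.
Month 1: interest $289.03; balance after payment $15,971.03.
Month 2: interest $282.15; balance after payment $15,575.18.
Closed form: n = −ln(1 − rB₀/P)/ln(1+r) = −ln(0.57371)/ln(1.01767) ≈ 31.728, so the balance reaches zero during payment 32.

32 months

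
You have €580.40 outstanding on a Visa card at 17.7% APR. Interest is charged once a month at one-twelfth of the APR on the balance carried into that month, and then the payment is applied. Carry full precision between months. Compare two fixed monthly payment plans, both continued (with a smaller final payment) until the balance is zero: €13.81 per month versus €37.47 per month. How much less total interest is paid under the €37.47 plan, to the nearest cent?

€248.53

Monthly rate r = 17.7%/12 = 1.475% = 0.01475.
At €13.81/mo: n = ⌈−ln(1 − rB₀/P)/ln(1+r)⌉ = 67 payments (last €0.90); total interest = total paid − €580.40 = €331.96.
At €37.47/mo: 18 payments (last €26.84); total interest €83.43.
Interest saved = €331.96 − €83.43 = €248.53.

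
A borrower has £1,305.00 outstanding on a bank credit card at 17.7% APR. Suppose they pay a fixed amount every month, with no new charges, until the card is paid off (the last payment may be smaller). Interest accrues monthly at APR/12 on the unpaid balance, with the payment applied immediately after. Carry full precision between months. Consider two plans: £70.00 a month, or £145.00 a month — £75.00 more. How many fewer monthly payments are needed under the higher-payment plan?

Monthly rate r = 17.7%/12 = 1.475% = 0.01475.
At £70.00/mo: n = ⌈−ln(1 − rB₀/P)/ln(1+r)⌉ = 22 payments (last £67.29); total interest = total paid − £1,305.00 = £232.29.
At £145.00/mo: 10 payments (last £105.65); total interest £105.65.
Payments saved = 22 − 10 = 12.

12 fewer payments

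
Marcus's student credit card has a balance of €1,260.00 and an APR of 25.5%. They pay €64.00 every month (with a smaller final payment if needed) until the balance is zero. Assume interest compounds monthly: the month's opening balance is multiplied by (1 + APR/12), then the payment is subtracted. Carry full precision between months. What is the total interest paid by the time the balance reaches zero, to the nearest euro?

Monthly rate r = 25.5%/12 = 2.125% = 0.02125.
Payoff takes n = ⌈−ln(1 − rB₀/P)/ln(1+r)⌉ = ⌈25.771⌉ = 26 payments; the last is €49.48.
Total paid = 25·€64.00 + €49.48 = €1,649.48.
Total interest = total paid − principal = €1,649.48 − €1,260.00 = €389.48.

€389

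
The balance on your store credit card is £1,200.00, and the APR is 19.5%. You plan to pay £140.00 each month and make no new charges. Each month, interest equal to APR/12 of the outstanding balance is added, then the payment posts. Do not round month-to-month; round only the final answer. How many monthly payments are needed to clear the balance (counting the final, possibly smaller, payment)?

Monthly rate r = 19.5%/12 = 1.625% = 0.01625.
Recurrence: B ← B·(1+r) − £140.00.
Month 1: interest £19.50; balance after payment £1,079.50.
Month 2: interest £17.54; balance after payment £957.04.
Closed form: n = −ln(1 − rB₀/P)/ln(1+r) = −ln(0.86071)/ln(1.01625) ≈ 9.305, so the balance reaches zero during payment 10.

10 payments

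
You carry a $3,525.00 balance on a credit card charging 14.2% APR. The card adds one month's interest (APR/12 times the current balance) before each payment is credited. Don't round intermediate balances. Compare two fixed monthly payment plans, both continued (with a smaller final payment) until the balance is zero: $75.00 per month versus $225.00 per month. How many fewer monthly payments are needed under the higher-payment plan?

52 fewer payments

Monthly rate r = 14.2%/12 = 1.18333% = 0.0118333.
At $75.00/mo: n = ⌈−ln(1 − rB₀/P)/ln(1+r)⌉ = 70 payments (last $3.84); total interest = total paid − $3,525.00 = $1,653.84.
At $225.00/mo: 18 payments (last $97.08); total interest $397.08.
Payments saved = 70 − 18 = 52.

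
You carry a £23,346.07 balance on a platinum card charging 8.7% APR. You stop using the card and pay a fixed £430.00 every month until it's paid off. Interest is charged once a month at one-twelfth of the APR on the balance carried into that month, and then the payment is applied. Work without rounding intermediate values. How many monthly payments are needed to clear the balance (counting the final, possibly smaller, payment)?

Monthly rate r = 8.7%/12 = 0.725% = 0.00725.
Recurrence: B ← B·(1+r) − £430.00.
Month 1: interest £169.26; balance after payment £23,085.33.
Month 2: interest £167.37; balance after payment £22,822.70.
Closed form: n = −ln(1 − rB₀/P)/ln(1+r) = −ln(0.60637)/ln(1.00725) ≈ 69.251, so the balance reaches zero during payment 70.

70 payments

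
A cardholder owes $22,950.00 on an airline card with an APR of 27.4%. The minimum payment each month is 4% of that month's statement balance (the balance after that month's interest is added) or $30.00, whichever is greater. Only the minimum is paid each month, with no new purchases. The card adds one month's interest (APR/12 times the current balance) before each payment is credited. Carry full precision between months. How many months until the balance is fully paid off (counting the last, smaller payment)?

Monthly rate r = 27.4%/12 = 2.28333% = 0.0228333.
While 4% of the post-interest balance exceeds $30.00, each month B ← (B·(1+r))·(1 − 0.04), i.e. B shrinks by the factor (1+r)·0.96 = 0.98192.
This holds for months 1–189. Entering month 190 the balance is $729.74; 4% of the post-interest balance is now below $30.00, so the flat $30.00 minimum applies from here.
From month 190 a fixed $30.00 at rate r clears $729.74 in 36 more payments. Total: 189 + 36 = 225 months.

225 months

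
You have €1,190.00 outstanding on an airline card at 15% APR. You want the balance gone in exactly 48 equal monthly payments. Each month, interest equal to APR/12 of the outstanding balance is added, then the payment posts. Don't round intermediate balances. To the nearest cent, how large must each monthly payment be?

Monthly rate r = 15%/12 = 1.25% = 0.0125.
Level-payment amortization: P = B₀·r / (1 − (1+r)^(−n)) = 1190.00·0.0125 / (1 − 1.0125^(−48)).
Denominator 1 − (1+r)^(−48) = 0.449143511.
P = 14.875 / 0.449143511 ≈ 33.12.

€33.12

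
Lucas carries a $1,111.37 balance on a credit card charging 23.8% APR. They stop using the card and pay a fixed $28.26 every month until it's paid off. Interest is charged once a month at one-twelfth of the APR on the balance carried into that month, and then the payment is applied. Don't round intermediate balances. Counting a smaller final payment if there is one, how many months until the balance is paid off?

78 payments

Monthly rate r = 23.8%/12 = 1.98333% = 0.0198333.
Recurrence: B ← B·(1+r) − $28.26.
Month 1: interest $22.04; balance after payment $1,105.15.
Month 2: interest $21.92; balance after payment $1,098.81.
Closed form: n = −ln(1 − rB₀/P)/ln(1+r) = −ln(0.22002)/ln(1.01983) ≈ 77.092, so the balance reaches zero during payment 78.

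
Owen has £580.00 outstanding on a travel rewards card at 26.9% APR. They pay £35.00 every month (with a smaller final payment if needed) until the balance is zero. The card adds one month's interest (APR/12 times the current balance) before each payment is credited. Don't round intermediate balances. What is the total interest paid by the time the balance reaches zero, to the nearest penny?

Monthly rate r = 26.9%/12 = 2.24167% = 0.0224167.
Payoff takes n = ⌈−ln(1 − rB₀/P)/ln(1+r)⌉ = ⌈20.947⌉ = 21 payments; the last is £33.17.
Total paid = 20·£35.00 + £33.17 = £733.17.
Total interest = total paid − principal = £733.17 − £580.00 = £153.17.

£153.17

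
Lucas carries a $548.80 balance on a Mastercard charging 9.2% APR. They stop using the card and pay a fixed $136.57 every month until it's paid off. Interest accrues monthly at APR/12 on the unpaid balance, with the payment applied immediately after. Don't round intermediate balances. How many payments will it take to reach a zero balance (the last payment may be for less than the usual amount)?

5 months

Monthly rate r = 9.2%/12 = 0.766667% = 0.00766667.
Recurrence: B ← B·(1+r) − $136.57.
Month 1: interest $4.21; balance after payment $416.44.
Month 2: interest $3.19; balance after payment $283.06.
Month 3: interest $2.17; balance after payment $148.66.
Month 4: interest $1.14; balance after payment $13.23.
Month 5: interest $0.10; balance after payment $0.00.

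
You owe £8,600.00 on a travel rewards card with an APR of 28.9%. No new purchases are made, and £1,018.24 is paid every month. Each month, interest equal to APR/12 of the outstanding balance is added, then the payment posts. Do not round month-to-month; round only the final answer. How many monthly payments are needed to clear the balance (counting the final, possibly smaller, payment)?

Monthly rate r = 28.9%/12 = 2.40833% = 0.0240833.
Recurrence: B ← B·(1+r) − £1,018.24.
Month 1: interest £207.12; balance after payment £7,788.88.
Month 2: interest £187.58; balance after payment £6,958.22.
Closed form: n = −ln(1 − rB₀/P)/ln(1+r) = −ln(0.79659)/ln(1.02408) ≈ 9.556, so the balance reaches zero during payment 10.

10 months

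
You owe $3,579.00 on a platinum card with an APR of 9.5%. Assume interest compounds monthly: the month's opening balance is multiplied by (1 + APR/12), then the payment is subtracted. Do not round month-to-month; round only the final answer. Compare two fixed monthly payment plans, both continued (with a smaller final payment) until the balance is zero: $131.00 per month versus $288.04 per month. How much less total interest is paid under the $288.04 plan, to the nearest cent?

$266.29

Monthly rate r = 9.5%/12 = 0.791667% = 0.00791667.
At $131.00/mo: n = ⌈−ln(1 − rB₀/P)/ln(1+r)⌉ = 31 payments (last $118.81); total interest = total paid − $3,579.00 = $469.81.
At $288.04/mo: 14 payments (last $38.00); total interest $203.52.
Interest saved = $469.81 − $203.52 = $266.29.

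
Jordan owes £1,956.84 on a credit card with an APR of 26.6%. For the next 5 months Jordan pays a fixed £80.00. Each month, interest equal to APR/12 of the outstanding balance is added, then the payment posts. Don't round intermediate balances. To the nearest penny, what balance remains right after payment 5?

Monthly rate r = 26.6%/12 = 2.21667% = 0.0221667.
Each month: B ← B·(1+r) − £80.00.
Month 1: interest £43.38; balance after payment £1,920.22.
Month 2: interest £42.56; balance after payment £1,882.78.
Month 3: interest £41.73; balance after payment £1,844.52.
Month 4: interest £40.89; balance after payment £1,805.40.
Month 5: interest £40.02; balance after payment £1,765.42.

£1,765.42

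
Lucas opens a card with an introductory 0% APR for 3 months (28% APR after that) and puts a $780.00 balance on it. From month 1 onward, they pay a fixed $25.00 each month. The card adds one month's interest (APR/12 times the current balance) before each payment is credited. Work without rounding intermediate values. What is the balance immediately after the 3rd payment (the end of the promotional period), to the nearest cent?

$705.00

Promo months 1–3 at r₀ = 0%/12 = 0; months 4+ at r₁ = 28%/12 = 0.0233333.
After month 3 (no interest yet): B = $780.00 − 3·$25.00 = $705.00.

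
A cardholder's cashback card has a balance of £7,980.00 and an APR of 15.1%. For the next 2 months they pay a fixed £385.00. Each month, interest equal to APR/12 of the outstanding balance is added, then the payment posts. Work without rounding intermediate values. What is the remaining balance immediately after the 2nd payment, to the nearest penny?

£7,407.25

Monthly rate r = 15.1%/12 = 1.25833% = 0.0125833.
Each month: B ← B·(1+r) − £385.00.
Month 1: interest £100.42; balance after payment £7,695.41.
Month 2: interest £96.83; balance after payment £7,407.25.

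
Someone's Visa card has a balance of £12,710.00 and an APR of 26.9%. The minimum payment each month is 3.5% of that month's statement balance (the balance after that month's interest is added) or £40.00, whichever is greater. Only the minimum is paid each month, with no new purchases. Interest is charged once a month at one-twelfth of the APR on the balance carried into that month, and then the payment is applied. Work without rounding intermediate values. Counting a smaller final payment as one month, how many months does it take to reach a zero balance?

Monthly rate r = 26.9%/12 = 2.24167% = 0.0224167.
While 3.5% of the post-interest balance exceeds £40.00, each month B ← (B·(1+r))·(1 − 0.035), i.e. B shrinks by the factor (1+r)·0.965 = 0.98663.
This holds for months 1–181. Entering month 182 the balance is £1,112.35; 3.5% of the post-interest balance is now below £40.00, so the flat £40.00 minimum applies from here.
From month 182 a fixed £40.00 at rate r clears £1,112.35 in 45 more payments. Total: 181 + 45 = 226 months.

226 months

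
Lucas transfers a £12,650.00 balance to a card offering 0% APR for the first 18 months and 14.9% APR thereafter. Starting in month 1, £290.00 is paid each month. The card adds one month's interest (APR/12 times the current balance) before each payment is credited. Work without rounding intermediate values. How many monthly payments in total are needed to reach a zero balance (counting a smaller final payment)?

Promo months 1–18 at r₀ = 0%/12 = 0; months 19+ at r₁ = 14.9%/12 = 0.0124167.
After month 18 (no interest yet): B = £12,650.00 − 18·£290.00 = £7,430.00.
Then at r₁ with £290.00/mo: n₂ = −ln(1 − r₁·B/P)/ln(1+r₁) ≈ 31.03 → 32 more payments.

50 months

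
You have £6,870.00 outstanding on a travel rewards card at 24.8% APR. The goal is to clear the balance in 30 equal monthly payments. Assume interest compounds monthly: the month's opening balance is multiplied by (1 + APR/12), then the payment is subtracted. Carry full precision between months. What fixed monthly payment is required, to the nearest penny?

£309.56

Monthly rate r = 24.8%/12 = 2.06667% = 0.0206667.
Level-payment amortization: P = B₀·r / (1 − (1+r)^(−n)) = 6870.00·0.0206667 / (1 − 1.02067^(−30)).
Denominator 1 − (1+r)^(−30) = 0.458645127.
P = 141.98 / 0.458645127 ≈ 309.56.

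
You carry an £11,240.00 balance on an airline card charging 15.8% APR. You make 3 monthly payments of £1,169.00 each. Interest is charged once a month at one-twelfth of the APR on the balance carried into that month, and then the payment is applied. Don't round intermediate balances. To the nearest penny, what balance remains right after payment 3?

£8,136.47

Monthly rate r = 15.8%/12 = 1.31667% = 0.0131667.
Each month: B ← B·(1+r) − £1,169.00.
Month 1: interest £147.99; balance after payment £10,218.99.
Month 2: interest £134.55; balance after payment £9,184.54.
Month 3: interest £120.93; balance after payment £8,136.47.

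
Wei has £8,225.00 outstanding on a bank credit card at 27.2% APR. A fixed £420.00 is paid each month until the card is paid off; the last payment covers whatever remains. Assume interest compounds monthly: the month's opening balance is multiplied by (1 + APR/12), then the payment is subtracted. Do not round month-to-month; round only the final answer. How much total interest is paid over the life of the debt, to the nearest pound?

£2,771

Monthly rate r = 27.2%/12 = 2.26667% = 0.0226667.
Payoff takes n = ⌈−ln(1 − rB₀/P)/ln(1+r)⌉ = ⌈26.180⌉ = 27 payments; the last is £76.28.
Total paid = 26·£420.00 + £76.28 = £10,996.28.
Total interest = total paid − principal = £10,996.28 − £8,225.00 = £2,771.28.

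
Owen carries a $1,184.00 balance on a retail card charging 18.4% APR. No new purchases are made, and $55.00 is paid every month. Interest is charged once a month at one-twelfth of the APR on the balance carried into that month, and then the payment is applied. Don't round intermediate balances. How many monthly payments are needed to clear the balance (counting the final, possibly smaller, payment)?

27 payments

Monthly rate r = 18.4%/12 = 1.53333% = 0.0153333.
Recurrence: B ← B·(1+r) − $55.00.
Month 1: interest $18.15; balance after payment $1,147.15.
Month 2: interest $17.59; balance after payment $1,109.74.
Closed form: n = −ln(1 − rB₀/P)/ln(1+r) = −ln(0.66992)/ln(1.01533) ≈ 26.326, so the balance reaches zero during payment 27.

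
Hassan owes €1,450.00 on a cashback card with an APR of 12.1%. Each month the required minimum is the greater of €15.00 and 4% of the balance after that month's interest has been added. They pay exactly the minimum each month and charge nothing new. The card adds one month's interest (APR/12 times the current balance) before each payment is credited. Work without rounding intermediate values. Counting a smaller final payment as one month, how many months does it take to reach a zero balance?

73 months

Monthly rate r = 12.1%/12 = 1.00833% = 0.0100833.
While 4% of the post-interest balance exceeds €15.00, each month B ← (B·(1+r))·(1 − 0.04), i.e. B shrinks by the factor (1+r)·0.96 = 0.96968.
This holds for months 1–45. Entering month 46 the balance is €362.78; 4% of the post-interest balance is now below €15.00, so the flat €15.00 minimum applies from here.
From month 46 a fixed €15.00 at rate r clears €362.78 in 28 more payments. Total: 45 + 28 = 73 months.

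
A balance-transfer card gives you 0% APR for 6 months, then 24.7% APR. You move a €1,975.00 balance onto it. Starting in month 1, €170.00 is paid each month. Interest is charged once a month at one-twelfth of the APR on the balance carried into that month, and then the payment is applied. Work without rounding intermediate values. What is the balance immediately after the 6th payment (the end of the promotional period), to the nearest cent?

Promo months 1–6 at r₀ = 0%/12 = 0; months 7+ at r₁ = 24.7%/12 = 0.0205833.
After month 6 (no interest yet): B = €1,975.00 − 6·€170.00 = €955.00.

€955.00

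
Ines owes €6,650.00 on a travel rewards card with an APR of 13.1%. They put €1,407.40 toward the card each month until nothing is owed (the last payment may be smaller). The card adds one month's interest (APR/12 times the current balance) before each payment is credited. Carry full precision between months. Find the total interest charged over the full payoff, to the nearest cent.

€215.66

Monthly rate r = 13.1%/12 = 1.09167% = 0.0109167.
Payoff takes n = ⌈−ln(1 − rB₀/P)/ln(1+r)⌉ = ⌈4.878⌉ = 5 payments; the last is €1,236.06.
Total paid = 4·€1,407.40 + €1,236.06 = €6,865.66.
Total interest = total paid − principal = €6,865.66 − €6,650.00 = €215.66.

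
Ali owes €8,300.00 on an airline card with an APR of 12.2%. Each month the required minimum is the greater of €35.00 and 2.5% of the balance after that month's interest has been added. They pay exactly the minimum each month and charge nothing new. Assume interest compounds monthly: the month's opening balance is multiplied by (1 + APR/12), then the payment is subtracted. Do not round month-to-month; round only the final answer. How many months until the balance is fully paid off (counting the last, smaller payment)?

169 months

Monthly rate r = 12.2%/12 = 1.01667% = 0.0101667.
While 2.5% of the post-interest balance exceeds €35.00, each month B ← (B·(1+r))·(1 − 0.025), i.e. B shrinks by the factor (1+r)·0.975 = 0.98491.
This holds for months 1–118. Entering month 119 the balance is €1,380.39; 2.5% of the post-interest balance is now below €35.00, so the flat €35.00 minimum applies from here.
From month 119 a fixed €35.00 at rate r clears €1,380.39 in 51 more payments. Total: 118 + 51 = 169 months.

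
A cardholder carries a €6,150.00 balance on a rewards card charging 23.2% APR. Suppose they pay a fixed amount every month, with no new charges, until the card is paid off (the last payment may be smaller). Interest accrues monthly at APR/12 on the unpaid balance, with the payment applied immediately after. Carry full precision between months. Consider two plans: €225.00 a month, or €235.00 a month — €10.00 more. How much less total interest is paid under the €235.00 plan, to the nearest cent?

€179.22

Monthly rate r = 23.2%/12 = 1.93333% = 0.0193333.
At €225.00/mo: n = ⌈−ln(1 − rB₀/P)/ln(1+r)⌉ = 40 payments (last €58.16); total interest = total paid − €6,150.00 = €2,683.16.
At €235.00/mo: 37 payments (last €193.94); total interest €2,503.94.
Interest saved = €2,683.16 − €2,503.94 = €179.22.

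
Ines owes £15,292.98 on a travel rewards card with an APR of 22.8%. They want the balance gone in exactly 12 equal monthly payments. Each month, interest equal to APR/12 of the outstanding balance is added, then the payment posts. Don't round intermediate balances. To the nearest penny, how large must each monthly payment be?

Monthly rate r = 22.8%/12 = 1.9% = 0.019.
Level-payment amortization: P = B₀·r / (1 − (1+r)^(−n)) = 15292.98·0.019 / (1 − 1.019^(−12)).
Denominator 1 − (1+r)^(−12) = 0.202171048.
P = 290.567 / 0.202171048 ≈ 1437.23.

£1,437.23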